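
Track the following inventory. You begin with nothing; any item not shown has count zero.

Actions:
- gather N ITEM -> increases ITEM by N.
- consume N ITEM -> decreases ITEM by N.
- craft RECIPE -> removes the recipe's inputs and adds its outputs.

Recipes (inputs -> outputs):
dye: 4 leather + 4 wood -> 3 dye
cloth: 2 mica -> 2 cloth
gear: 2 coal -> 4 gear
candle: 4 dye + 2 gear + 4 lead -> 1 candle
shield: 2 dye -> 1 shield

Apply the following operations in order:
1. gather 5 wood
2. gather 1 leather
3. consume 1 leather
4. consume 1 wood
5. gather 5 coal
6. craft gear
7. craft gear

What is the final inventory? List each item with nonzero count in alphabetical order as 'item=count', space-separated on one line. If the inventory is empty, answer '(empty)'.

After 1 (gather 5 wood): wood=5
After 2 (gather 1 leather): leather=1 wood=5
After 3 (consume 1 leather): wood=5
After 4 (consume 1 wood): wood=4
After 5 (gather 5 coal): coal=5 wood=4
After 6 (craft gear): coal=3 gear=4 wood=4
After 7 (craft gear): coal=1 gear=8 wood=4

Answer: coal=1 gear=8 wood=4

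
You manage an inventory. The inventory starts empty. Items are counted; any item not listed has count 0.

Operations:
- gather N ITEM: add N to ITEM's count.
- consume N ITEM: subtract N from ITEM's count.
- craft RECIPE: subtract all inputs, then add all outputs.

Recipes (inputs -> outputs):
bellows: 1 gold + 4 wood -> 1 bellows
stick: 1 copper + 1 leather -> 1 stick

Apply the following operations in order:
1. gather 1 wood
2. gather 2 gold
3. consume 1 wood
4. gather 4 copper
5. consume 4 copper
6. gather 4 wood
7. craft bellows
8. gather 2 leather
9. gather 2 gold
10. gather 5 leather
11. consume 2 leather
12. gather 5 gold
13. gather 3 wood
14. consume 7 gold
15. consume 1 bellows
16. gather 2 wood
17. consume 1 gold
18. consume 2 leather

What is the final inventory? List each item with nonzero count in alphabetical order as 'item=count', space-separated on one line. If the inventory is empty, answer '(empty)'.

Answer: leather=3 wood=5

Derivation:
After 1 (gather 1 wood): wood=1
After 2 (gather 2 gold): gold=2 wood=1
After 3 (consume 1 wood): gold=2
After 4 (gather 4 copper): copper=4 gold=2
After 5 (consume 4 copper): gold=2
After 6 (gather 4 wood): gold=2 wood=4
After 7 (craft bellows): bellows=1 gold=1
After 8 (gather 2 leather): bellows=1 gold=1 leather=2
After 9 (gather 2 gold): bellows=1 gold=3 leather=2
After 10 (gather 5 leather): bellows=1 gold=3 leather=7
After 11 (consume 2 leather): bellows=1 gold=3 leather=5
After 12 (gather 5 gold): bellows=1 gold=8 leather=5
After 13 (gather 3 wood): bellows=1 gold=8 leather=5 wood=3
After 14 (consume 7 gold): bellows=1 gold=1 leather=5 wood=3
After 15 (consume 1 bellows): gold=1 leather=5 wood=3
After 16 (gather 2 wood): gold=1 leather=5 wood=5
After 17 (consume 1 gold): leather=5 wood=5
After 18 (consume 2 leather): leather=3 wood=5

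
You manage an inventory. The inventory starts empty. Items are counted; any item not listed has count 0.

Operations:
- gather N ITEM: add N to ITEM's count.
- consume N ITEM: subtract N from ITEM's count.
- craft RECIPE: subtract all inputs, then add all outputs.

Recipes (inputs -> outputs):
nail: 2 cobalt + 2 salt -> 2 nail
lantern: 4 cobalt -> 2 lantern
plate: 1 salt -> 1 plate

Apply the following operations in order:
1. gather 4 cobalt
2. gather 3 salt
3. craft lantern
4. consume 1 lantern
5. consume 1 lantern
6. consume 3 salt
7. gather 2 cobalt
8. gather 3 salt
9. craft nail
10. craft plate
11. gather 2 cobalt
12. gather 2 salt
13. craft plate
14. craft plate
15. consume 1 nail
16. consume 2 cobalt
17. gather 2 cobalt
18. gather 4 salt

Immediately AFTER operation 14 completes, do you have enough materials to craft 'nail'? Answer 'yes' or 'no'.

After 1 (gather 4 cobalt): cobalt=4
After 2 (gather 3 salt): cobalt=4 salt=3
After 3 (craft lantern): lantern=2 salt=3
After 4 (consume 1 lantern): lantern=1 salt=3
After 5 (consume 1 lantern): salt=3
After 6 (consume 3 salt): (empty)
After 7 (gather 2 cobalt): cobalt=2
After 8 (gather 3 salt): cobalt=2 salt=3
After 9 (craft nail): nail=2 salt=1
After 10 (craft plate): nail=2 plate=1
After 11 (gather 2 cobalt): cobalt=2 nail=2 plate=1
After 12 (gather 2 salt): cobalt=2 nail=2 plate=1 salt=2
After 13 (craft plate): cobalt=2 nail=2 plate=2 salt=1
After 14 (craft plate): cobalt=2 nail=2 plate=3

Answer: no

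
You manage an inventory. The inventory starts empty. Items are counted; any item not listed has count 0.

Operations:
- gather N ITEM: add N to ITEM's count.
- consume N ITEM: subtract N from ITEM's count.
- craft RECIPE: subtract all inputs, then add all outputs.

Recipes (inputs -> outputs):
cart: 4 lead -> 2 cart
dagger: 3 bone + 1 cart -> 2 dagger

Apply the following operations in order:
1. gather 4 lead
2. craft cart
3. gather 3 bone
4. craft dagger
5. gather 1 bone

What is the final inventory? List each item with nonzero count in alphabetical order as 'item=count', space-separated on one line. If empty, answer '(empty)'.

Answer: bone=1 cart=1 dagger=2

Derivation:
After 1 (gather 4 lead): lead=4
After 2 (craft cart): cart=2
After 3 (gather 3 bone): bone=3 cart=2
After 4 (craft dagger): cart=1 dagger=2
After 5 (gather 1 bone): bone=1 cart=1 dagger=2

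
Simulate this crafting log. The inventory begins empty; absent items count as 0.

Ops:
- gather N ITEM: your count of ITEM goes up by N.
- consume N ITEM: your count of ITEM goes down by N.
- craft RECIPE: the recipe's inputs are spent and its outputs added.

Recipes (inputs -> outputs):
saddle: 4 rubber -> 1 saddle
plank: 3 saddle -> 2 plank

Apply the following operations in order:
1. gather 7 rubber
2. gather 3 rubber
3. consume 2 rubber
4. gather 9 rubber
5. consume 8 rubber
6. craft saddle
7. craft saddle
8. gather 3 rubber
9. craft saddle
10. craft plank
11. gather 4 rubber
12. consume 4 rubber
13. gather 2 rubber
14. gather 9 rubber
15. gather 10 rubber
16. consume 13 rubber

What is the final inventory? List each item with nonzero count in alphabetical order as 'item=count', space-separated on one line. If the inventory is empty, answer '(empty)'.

After 1 (gather 7 rubber): rubber=7
After 2 (gather 3 rubber): rubber=10
After 3 (consume 2 rubber): rubber=8
After 4 (gather 9 rubber): rubber=17
After 5 (consume 8 rubber): rubber=9
After 6 (craft saddle): rubber=5 saddle=1
After 7 (craft saddle): rubber=1 saddle=2
After 8 (gather 3 rubber): rubber=4 saddle=2
After 9 (craft saddle): saddle=3
After 10 (craft plank): plank=2
After 11 (gather 4 rubber): plank=2 rubber=4
After 12 (consume 4 rubber): plank=2
After 13 (gather 2 rubber): plank=2 rubber=2
After 14 (gather 9 rubber): plank=2 rubber=11
After 15 (gather 10 rubber): plank=2 rubber=21
After 16 (consume 13 rubber): plank=2 rubber=8

Answer: plank=2 rubber=8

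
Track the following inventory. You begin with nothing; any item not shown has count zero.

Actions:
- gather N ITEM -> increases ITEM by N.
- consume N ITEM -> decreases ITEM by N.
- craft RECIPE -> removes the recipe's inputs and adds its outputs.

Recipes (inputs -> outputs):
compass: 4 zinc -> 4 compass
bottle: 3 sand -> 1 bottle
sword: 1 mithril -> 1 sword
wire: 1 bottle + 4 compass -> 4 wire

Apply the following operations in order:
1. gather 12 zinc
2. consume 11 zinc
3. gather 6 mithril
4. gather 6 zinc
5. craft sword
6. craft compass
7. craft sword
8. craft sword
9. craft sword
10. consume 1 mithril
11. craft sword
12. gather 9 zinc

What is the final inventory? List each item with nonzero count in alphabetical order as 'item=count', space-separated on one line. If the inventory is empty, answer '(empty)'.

Answer: compass=4 sword=5 zinc=12

Derivation:
After 1 (gather 12 zinc): zinc=12
After 2 (consume 11 zinc): zinc=1
After 3 (gather 6 mithril): mithril=6 zinc=1
After 4 (gather 6 zinc): mithril=6 zinc=7
After 5 (craft sword): mithril=5 sword=1 zinc=7
After 6 (craft compass): compass=4 mithril=5 sword=1 zinc=3
After 7 (craft sword): compass=4 mithril=4 sword=2 zinc=3
After 8 (craft sword): compass=4 mithril=3 sword=3 zinc=3
After 9 (craft sword): compass=4 mithril=2 sword=4 zinc=3
After 10 (consume 1 mithril): compass=4 mithril=1 sword=4 zinc=3
After 11 (craft sword): compass=4 sword=5 zinc=3
After 12 (gather 9 zinc): compass=4 sword=5 zinc=12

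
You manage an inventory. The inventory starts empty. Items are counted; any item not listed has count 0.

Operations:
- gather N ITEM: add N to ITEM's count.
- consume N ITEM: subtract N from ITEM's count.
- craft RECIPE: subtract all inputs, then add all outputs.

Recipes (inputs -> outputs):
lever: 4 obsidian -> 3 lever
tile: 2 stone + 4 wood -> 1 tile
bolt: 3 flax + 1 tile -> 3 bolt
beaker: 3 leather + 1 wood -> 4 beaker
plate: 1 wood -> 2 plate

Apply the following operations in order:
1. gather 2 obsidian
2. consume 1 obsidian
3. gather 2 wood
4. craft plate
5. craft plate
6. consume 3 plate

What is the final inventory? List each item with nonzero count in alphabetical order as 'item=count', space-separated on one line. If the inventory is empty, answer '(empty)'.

After 1 (gather 2 obsidian): obsidian=2
After 2 (consume 1 obsidian): obsidian=1
After 3 (gather 2 wood): obsidian=1 wood=2
After 4 (craft plate): obsidian=1 plate=2 wood=1
After 5 (craft plate): obsidian=1 plate=4
After 6 (consume 3 plate): obsidian=1 plate=1

Answer: obsidian=1 plate=1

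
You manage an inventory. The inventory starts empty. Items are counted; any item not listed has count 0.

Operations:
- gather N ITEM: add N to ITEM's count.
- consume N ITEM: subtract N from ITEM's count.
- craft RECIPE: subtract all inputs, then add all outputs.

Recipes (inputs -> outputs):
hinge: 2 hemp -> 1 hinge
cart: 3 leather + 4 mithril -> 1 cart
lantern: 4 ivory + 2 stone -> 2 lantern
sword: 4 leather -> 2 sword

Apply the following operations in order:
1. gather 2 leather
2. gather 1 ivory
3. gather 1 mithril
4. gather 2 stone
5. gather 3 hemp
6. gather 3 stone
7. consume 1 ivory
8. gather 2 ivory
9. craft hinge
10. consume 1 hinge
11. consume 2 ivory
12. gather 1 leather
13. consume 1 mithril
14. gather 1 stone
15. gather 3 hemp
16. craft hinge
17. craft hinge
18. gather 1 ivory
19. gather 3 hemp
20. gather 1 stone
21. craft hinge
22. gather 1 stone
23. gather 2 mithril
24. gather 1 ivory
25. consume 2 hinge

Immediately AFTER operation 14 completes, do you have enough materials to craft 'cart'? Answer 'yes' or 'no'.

Answer: no

Derivation:
After 1 (gather 2 leather): leather=2
After 2 (gather 1 ivory): ivory=1 leather=2
After 3 (gather 1 mithril): ivory=1 leather=2 mithril=1
After 4 (gather 2 stone): ivory=1 leather=2 mithril=1 stone=2
After 5 (gather 3 hemp): hemp=3 ivory=1 leather=2 mithril=1 stone=2
After 6 (gather 3 stone): hemp=3 ivory=1 leather=2 mithril=1 stone=5
After 7 (consume 1 ivory): hemp=3 leather=2 mithril=1 stone=5
After 8 (gather 2 ivory): hemp=3 ivory=2 leather=2 mithril=1 stone=5
After 9 (craft hinge): hemp=1 hinge=1 ivory=2 leather=2 mithril=1 stone=5
After 10 (consume 1 hinge): hemp=1 ivory=2 leather=2 mithril=1 stone=5
After 11 (consume 2 ivory): hemp=1 leather=2 mithril=1 stone=5
After 12 (gather 1 leather): hemp=1 leather=3 mithril=1 stone=5
After 13 (consume 1 mithril): hemp=1 leather=3 stone=5
After 14 (gather 1 stone): hemp=1 leather=3 stone=6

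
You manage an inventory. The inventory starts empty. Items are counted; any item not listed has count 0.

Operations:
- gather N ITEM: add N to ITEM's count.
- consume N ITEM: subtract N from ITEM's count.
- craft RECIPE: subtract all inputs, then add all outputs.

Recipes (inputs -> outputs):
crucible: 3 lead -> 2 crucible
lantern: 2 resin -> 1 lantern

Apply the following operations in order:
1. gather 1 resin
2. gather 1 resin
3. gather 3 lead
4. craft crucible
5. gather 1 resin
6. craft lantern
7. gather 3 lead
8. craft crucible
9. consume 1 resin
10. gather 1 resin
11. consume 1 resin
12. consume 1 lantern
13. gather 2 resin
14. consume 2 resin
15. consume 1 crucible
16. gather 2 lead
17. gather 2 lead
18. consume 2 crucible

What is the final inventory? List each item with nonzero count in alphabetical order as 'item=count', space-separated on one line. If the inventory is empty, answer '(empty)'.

Answer: crucible=1 lead=4

Derivation:
After 1 (gather 1 resin): resin=1
After 2 (gather 1 resin): resin=2
After 3 (gather 3 lead): lead=3 resin=2
After 4 (craft crucible): crucible=2 resin=2
After 5 (gather 1 resin): crucible=2 resin=3
After 6 (craft lantern): crucible=2 lantern=1 resin=1
After 7 (gather 3 lead): crucible=2 lantern=1 lead=3 resin=1
After 8 (craft crucible): crucible=4 lantern=1 resin=1
After 9 (consume 1 resin): crucible=4 lantern=1
After 10 (gather 1 resin): crucible=4 lantern=1 resin=1
After 11 (consume 1 resin): crucible=4 lantern=1
After 12 (consume 1 lantern): crucible=4
After 13 (gather 2 resin): crucible=4 resin=2
After 14 (consume 2 resin): crucible=4
After 15 (consume 1 crucible): crucible=3
After 16 (gather 2 lead): crucible=3 lead=2
After 17 (gather 2 lead): crucible=3 lead=4
After 18 (consume 2 crucible): crucible=1 lead=4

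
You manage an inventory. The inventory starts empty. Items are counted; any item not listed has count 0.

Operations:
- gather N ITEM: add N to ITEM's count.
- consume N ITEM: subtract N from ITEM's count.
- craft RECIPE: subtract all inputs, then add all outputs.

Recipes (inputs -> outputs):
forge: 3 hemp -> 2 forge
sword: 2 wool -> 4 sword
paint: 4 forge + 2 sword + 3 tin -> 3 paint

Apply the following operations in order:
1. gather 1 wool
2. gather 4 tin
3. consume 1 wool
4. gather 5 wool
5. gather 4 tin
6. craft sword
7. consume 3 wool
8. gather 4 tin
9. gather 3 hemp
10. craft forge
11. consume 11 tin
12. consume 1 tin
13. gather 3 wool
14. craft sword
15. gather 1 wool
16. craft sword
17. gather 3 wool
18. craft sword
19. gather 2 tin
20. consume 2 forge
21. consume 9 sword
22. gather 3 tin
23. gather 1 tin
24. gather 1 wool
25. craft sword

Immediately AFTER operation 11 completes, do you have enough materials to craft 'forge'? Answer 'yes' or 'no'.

After 1 (gather 1 wool): wool=1
After 2 (gather 4 tin): tin=4 wool=1
After 3 (consume 1 wool): tin=4
After 4 (gather 5 wool): tin=4 wool=5
After 5 (gather 4 tin): tin=8 wool=5
After 6 (craft sword): sword=4 tin=8 wool=3
After 7 (consume 3 wool): sword=4 tin=8
After 8 (gather 4 tin): sword=4 tin=12
After 9 (gather 3 hemp): hemp=3 sword=4 tin=12
After 10 (craft forge): forge=2 sword=4 tin=12
After 11 (consume 11 tin): forge=2 sword=4 tin=1

Answer: no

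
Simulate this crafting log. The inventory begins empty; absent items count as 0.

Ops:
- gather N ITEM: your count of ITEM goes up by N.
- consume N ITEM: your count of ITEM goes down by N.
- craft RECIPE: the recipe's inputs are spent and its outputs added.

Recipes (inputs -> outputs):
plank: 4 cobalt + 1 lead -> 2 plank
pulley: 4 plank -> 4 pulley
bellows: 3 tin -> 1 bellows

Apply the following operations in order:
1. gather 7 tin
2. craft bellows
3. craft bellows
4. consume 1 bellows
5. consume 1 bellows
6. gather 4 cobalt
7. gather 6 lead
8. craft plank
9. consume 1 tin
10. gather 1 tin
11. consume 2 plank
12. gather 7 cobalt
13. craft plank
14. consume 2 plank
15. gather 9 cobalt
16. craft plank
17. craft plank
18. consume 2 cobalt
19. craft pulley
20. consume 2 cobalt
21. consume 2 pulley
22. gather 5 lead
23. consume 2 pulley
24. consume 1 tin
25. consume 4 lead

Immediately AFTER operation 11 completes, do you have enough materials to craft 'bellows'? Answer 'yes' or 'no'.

After 1 (gather 7 tin): tin=7
After 2 (craft bellows): bellows=1 tin=4
After 3 (craft bellows): bellows=2 tin=1
After 4 (consume 1 bellows): bellows=1 tin=1
After 5 (consume 1 bellows): tin=1
After 6 (gather 4 cobalt): cobalt=4 tin=1
After 7 (gather 6 lead): cobalt=4 lead=6 tin=1
After 8 (craft plank): lead=5 plank=2 tin=1
After 9 (consume 1 tin): lead=5 plank=2
After 10 (gather 1 tin): lead=5 plank=2 tin=1
After 11 (consume 2 plank): lead=5 tin=1

Answer: no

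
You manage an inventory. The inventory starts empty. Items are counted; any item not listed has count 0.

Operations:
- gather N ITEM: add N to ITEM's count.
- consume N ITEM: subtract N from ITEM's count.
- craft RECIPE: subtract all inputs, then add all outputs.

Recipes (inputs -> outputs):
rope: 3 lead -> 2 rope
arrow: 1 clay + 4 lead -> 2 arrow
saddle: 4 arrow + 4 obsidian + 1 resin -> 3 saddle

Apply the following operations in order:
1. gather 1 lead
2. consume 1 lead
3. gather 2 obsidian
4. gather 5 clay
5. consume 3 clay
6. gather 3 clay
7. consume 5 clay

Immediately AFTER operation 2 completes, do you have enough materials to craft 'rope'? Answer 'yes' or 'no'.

After 1 (gather 1 lead): lead=1
After 2 (consume 1 lead): (empty)

Answer: no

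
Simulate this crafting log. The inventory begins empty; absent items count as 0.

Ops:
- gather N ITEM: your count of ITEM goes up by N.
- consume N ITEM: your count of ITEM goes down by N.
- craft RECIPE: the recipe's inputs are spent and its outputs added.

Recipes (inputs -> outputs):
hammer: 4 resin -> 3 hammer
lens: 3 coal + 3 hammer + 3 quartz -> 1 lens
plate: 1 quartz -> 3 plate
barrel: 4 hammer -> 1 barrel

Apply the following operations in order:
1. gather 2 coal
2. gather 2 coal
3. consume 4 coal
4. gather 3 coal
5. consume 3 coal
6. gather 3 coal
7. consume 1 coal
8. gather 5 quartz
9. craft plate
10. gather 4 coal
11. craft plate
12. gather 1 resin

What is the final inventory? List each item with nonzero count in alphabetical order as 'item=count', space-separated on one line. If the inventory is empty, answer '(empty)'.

After 1 (gather 2 coal): coal=2
After 2 (gather 2 coal): coal=4
After 3 (consume 4 coal): (empty)
After 4 (gather 3 coal): coal=3
After 5 (consume 3 coal): (empty)
After 6 (gather 3 coal): coal=3
After 7 (consume 1 coal): coal=2
After 8 (gather 5 quartz): coal=2 quartz=5
After 9 (craft plate): coal=2 plate=3 quartz=4
After 10 (gather 4 coal): coal=6 plate=3 quartz=4
After 11 (craft plate): coal=6 plate=6 quartz=3
After 12 (gather 1 resin): coal=6 plate=6 quartz=3 resin=1

Answer: coal=6 plate=6 quartz=3 resin=1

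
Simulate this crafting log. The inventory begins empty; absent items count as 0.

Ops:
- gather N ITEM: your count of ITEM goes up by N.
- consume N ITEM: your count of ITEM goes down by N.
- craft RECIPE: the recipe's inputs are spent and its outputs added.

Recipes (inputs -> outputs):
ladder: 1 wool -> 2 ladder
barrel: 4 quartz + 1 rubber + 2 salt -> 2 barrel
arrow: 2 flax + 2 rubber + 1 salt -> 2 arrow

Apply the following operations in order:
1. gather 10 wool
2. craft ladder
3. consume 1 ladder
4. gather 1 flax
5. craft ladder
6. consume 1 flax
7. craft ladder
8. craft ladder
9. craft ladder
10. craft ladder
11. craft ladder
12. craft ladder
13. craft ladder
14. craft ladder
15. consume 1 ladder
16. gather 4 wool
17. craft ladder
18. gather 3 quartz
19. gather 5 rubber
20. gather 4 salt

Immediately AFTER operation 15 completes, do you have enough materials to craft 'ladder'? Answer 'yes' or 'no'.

Answer: no

Derivation:
After 1 (gather 10 wool): wool=10
After 2 (craft ladder): ladder=2 wool=9
After 3 (consume 1 ladder): ladder=1 wool=9
After 4 (gather 1 flax): flax=1 ladder=1 wool=9
After 5 (craft ladder): flax=1 ladder=3 wool=8
After 6 (consume 1 flax): ladder=3 wool=8
After 7 (craft ladder): ladder=5 wool=7
After 8 (craft ladder): ladder=7 wool=6
After 9 (craft ladder): ladder=9 wool=5
After 10 (craft ladder): ladder=11 wool=4
After 11 (craft ladder): ladder=13 wool=3
After 12 (craft ladder): ladder=15 wool=2
After 13 (craft ladder): ladder=17 wool=1
After 14 (craft ladder): ladder=19
After 15 (consume 1 ladder): ladder=18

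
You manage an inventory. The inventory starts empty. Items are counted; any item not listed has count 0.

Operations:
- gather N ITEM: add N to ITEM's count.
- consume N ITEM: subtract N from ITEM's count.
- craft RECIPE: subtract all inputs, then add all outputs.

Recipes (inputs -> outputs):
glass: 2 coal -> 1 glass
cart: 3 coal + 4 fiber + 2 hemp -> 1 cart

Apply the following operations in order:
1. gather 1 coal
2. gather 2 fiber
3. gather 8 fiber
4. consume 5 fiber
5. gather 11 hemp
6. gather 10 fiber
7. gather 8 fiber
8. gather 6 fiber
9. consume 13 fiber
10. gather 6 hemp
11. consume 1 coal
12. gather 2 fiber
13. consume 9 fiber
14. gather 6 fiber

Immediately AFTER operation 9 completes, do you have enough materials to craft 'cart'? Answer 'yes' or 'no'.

After 1 (gather 1 coal): coal=1
After 2 (gather 2 fiber): coal=1 fiber=2
After 3 (gather 8 fiber): coal=1 fiber=10
After 4 (consume 5 fiber): coal=1 fiber=5
After 5 (gather 11 hemp): coal=1 fiber=5 hemp=11
After 6 (gather 10 fiber): coal=1 fiber=15 hemp=11
After 7 (gather 8 fiber): coal=1 fiber=23 hemp=11
After 8 (gather 6 fiber): coal=1 fiber=29 hemp=11
After 9 (consume 13 fiber): coal=1 fiber=16 hemp=11

Answer: no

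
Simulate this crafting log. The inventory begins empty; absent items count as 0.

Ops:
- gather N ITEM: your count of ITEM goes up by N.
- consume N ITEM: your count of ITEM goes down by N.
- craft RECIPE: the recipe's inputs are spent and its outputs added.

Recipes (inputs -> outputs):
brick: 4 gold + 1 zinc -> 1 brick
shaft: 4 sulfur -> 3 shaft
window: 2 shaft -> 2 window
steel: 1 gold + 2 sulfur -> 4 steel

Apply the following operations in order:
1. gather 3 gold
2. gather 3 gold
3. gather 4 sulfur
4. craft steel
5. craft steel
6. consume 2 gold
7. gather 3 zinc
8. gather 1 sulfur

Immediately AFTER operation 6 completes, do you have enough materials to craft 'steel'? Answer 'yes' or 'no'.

After 1 (gather 3 gold): gold=3
After 2 (gather 3 gold): gold=6
After 3 (gather 4 sulfur): gold=6 sulfur=4
After 4 (craft steel): gold=5 steel=4 sulfur=2
After 5 (craft steel): gold=4 steel=8
After 6 (consume 2 gold): gold=2 steel=8

Answer: no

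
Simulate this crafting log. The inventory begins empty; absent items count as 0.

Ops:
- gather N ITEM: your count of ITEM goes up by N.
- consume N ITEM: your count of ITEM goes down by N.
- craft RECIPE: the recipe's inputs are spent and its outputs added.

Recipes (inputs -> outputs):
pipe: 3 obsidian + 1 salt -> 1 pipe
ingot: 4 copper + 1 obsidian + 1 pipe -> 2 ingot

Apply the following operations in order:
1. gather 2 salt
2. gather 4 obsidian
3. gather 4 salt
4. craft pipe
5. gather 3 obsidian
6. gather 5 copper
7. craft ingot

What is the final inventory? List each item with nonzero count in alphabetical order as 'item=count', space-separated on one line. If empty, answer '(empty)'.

After 1 (gather 2 salt): salt=2
After 2 (gather 4 obsidian): obsidian=4 salt=2
After 3 (gather 4 salt): obsidian=4 salt=6
After 4 (craft pipe): obsidian=1 pipe=1 salt=5
After 5 (gather 3 obsidian): obsidian=4 pipe=1 salt=5
After 6 (gather 5 copper): copper=5 obsidian=4 pipe=1 salt=5
After 7 (craft ingot): copper=1 ingot=2 obsidian=3 salt=5

Answer: copper=1 ingot=2 obsidian=3 salt=5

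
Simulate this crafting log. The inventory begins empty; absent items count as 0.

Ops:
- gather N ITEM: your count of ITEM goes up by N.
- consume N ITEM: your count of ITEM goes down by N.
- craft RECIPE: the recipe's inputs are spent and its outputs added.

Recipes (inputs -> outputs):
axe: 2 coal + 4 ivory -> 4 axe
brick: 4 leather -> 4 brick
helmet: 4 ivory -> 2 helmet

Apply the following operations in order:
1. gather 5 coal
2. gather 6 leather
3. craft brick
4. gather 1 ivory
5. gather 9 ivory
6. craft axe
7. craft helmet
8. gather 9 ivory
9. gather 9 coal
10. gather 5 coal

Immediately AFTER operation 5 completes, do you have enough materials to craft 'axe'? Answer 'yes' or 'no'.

After 1 (gather 5 coal): coal=5
After 2 (gather 6 leather): coal=5 leather=6
After 3 (craft brick): brick=4 coal=5 leather=2
After 4 (gather 1 ivory): brick=4 coal=5 ivory=1 leather=2
After 5 (gather 9 ivory): brick=4 coal=5 ivory=10 leather=2

Answer: yes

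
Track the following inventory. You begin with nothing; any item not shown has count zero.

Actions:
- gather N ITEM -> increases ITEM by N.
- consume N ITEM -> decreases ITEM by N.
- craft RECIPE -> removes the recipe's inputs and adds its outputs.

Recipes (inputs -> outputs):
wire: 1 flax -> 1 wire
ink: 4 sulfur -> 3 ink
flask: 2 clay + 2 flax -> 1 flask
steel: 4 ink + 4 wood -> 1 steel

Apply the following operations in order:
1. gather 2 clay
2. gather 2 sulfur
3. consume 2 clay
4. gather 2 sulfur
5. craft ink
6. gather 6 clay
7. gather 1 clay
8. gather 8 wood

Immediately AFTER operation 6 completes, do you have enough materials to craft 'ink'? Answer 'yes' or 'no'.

After 1 (gather 2 clay): clay=2
After 2 (gather 2 sulfur): clay=2 sulfur=2
After 3 (consume 2 clay): sulfur=2
After 4 (gather 2 sulfur): sulfur=4
After 5 (craft ink): ink=3
After 6 (gather 6 clay): clay=6 ink=3

Answer: no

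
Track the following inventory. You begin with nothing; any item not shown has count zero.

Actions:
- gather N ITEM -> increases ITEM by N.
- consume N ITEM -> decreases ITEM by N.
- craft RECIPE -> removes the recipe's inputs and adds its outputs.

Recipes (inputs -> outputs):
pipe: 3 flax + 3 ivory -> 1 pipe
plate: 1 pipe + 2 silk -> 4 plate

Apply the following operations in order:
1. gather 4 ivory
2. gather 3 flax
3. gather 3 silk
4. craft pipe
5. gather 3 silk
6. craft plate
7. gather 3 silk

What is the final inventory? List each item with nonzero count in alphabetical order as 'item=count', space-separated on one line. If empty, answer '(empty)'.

Answer: ivory=1 plate=4 silk=7

Derivation:
After 1 (gather 4 ivory): ivory=4
After 2 (gather 3 flax): flax=3 ivory=4
After 3 (gather 3 silk): flax=3 ivory=4 silk=3
After 4 (craft pipe): ivory=1 pipe=1 silk=3
After 5 (gather 3 silk): ivory=1 pipe=1 silk=6
After 6 (craft plate): ivory=1 plate=4 silk=4
After 7 (gather 3 silk): ivory=1 plate=4 silk=7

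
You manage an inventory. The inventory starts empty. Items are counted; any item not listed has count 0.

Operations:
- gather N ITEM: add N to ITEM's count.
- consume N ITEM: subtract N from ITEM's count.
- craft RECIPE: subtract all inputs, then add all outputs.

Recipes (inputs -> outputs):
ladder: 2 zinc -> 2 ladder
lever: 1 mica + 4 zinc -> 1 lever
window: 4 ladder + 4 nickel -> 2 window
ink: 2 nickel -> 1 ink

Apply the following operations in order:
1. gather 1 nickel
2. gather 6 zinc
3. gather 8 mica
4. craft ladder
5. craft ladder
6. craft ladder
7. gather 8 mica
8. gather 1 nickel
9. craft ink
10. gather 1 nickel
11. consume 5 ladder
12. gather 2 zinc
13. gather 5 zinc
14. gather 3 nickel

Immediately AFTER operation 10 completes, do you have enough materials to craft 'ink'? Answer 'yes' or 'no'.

Answer: no

Derivation:
After 1 (gather 1 nickel): nickel=1
After 2 (gather 6 zinc): nickel=1 zinc=6
After 3 (gather 8 mica): mica=8 nickel=1 zinc=6
After 4 (craft ladder): ladder=2 mica=8 nickel=1 zinc=4
After 5 (craft ladder): ladder=4 mica=8 nickel=1 zinc=2
After 6 (craft ladder): ladder=6 mica=8 nickel=1
After 7 (gather 8 mica): ladder=6 mica=16 nickel=1
After 8 (gather 1 nickel): ladder=6 mica=16 nickel=2
After 9 (craft ink): ink=1 ladder=6 mica=16
After 10 (gather 1 nickel): ink=1 ladder=6 mica=16 nickel=1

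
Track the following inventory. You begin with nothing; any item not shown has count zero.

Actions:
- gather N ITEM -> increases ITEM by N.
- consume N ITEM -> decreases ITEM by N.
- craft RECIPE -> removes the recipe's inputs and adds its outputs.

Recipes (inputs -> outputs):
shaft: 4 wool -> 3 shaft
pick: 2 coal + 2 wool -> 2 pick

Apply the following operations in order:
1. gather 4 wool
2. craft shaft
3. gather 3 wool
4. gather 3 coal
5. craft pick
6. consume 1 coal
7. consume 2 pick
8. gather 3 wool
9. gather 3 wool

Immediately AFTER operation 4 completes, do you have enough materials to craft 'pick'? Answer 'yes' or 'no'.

After 1 (gather 4 wool): wool=4
After 2 (craft shaft): shaft=3
After 3 (gather 3 wool): shaft=3 wool=3
After 4 (gather 3 coal): coal=3 shaft=3 wool=3

Answer: yes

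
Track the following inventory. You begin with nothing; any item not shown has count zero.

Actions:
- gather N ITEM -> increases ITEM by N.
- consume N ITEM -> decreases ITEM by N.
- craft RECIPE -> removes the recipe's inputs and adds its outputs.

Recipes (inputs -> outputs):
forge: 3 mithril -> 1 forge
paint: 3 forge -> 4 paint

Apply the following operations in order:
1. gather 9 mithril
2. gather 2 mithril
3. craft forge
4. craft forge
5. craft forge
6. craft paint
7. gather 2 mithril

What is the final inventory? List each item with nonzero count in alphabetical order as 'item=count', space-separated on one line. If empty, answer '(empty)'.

After 1 (gather 9 mithril): mithril=9
After 2 (gather 2 mithril): mithril=11
After 3 (craft forge): forge=1 mithril=8
After 4 (craft forge): forge=2 mithril=5
After 5 (craft forge): forge=3 mithril=2
After 6 (craft paint): mithril=2 paint=4
After 7 (gather 2 mithril): mithril=4 paint=4

Answer: mithril=4 paint=4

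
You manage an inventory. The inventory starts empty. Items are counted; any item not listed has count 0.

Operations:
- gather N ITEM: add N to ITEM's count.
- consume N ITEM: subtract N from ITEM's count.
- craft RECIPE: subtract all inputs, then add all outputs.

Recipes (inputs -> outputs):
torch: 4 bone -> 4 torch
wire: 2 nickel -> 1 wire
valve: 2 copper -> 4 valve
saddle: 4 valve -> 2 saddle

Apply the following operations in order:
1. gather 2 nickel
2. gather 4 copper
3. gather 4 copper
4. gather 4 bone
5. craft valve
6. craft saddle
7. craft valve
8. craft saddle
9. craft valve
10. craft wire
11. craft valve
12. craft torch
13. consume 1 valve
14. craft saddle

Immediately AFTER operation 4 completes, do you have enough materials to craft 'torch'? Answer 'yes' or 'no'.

After 1 (gather 2 nickel): nickel=2
After 2 (gather 4 copper): copper=4 nickel=2
After 3 (gather 4 copper): copper=8 nickel=2
After 4 (gather 4 bone): bone=4 copper=8 nickel=2

Answer: yes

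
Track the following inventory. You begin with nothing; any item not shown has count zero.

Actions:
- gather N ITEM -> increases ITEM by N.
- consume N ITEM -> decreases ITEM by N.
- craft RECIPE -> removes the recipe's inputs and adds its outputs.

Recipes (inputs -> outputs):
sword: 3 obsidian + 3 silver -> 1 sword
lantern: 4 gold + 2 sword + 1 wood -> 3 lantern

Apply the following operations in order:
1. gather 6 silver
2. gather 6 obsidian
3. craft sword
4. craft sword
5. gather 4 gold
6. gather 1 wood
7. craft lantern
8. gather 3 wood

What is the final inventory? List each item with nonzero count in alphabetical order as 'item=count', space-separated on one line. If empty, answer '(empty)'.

Answer: lantern=3 wood=3

Derivation:
After 1 (gather 6 silver): silver=6
After 2 (gather 6 obsidian): obsidian=6 silver=6
After 3 (craft sword): obsidian=3 silver=3 sword=1
After 4 (craft sword): sword=2
After 5 (gather 4 gold): gold=4 sword=2
After 6 (gather 1 wood): gold=4 sword=2 wood=1
After 7 (craft lantern): lantern=3
After 8 (gather 3 wood): lantern=3 wood=3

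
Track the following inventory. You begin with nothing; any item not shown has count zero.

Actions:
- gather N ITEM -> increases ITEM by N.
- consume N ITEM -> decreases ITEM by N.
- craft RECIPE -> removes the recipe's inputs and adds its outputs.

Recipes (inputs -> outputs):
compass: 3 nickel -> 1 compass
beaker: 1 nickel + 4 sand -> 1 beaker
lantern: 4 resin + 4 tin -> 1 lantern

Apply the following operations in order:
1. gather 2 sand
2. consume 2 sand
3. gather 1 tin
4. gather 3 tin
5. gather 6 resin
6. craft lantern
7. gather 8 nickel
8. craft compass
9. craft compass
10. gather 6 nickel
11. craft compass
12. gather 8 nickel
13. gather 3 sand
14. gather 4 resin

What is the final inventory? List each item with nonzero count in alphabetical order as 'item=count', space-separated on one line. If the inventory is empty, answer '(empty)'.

After 1 (gather 2 sand): sand=2
After 2 (consume 2 sand): (empty)
After 3 (gather 1 tin): tin=1
After 4 (gather 3 tin): tin=4
After 5 (gather 6 resin): resin=6 tin=4
After 6 (craft lantern): lantern=1 resin=2
After 7 (gather 8 nickel): lantern=1 nickel=8 resin=2
After 8 (craft compass): compass=1 lantern=1 nickel=5 resin=2
After 9 (craft compass): compass=2 lantern=1 nickel=2 resin=2
After 10 (gather 6 nickel): compass=2 lantern=1 nickel=8 resin=2
After 11 (craft compass): compass=3 lantern=1 nickel=5 resin=2
After 12 (gather 8 nickel): compass=3 lantern=1 nickel=13 resin=2
After 13 (gather 3 sand): compass=3 lantern=1 nickel=13 resin=2 sand=3
After 14 (gather 4 resin): compass=3 lantern=1 nickel=13 resin=6 sand=3

Answer: compass=3 lantern=1 nickel=13 resin=6 sand=3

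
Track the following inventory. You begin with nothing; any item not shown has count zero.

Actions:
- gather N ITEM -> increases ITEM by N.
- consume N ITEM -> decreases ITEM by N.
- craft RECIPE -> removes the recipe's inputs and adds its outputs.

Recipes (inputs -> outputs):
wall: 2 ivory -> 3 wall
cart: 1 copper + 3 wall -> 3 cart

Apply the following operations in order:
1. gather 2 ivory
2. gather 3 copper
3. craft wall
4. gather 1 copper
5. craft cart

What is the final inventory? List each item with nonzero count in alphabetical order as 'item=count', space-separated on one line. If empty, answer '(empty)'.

After 1 (gather 2 ivory): ivory=2
After 2 (gather 3 copper): copper=3 ivory=2
After 3 (craft wall): copper=3 wall=3
After 4 (gather 1 copper): copper=4 wall=3
After 5 (craft cart): cart=3 copper=3

Answer: cart=3 copper=3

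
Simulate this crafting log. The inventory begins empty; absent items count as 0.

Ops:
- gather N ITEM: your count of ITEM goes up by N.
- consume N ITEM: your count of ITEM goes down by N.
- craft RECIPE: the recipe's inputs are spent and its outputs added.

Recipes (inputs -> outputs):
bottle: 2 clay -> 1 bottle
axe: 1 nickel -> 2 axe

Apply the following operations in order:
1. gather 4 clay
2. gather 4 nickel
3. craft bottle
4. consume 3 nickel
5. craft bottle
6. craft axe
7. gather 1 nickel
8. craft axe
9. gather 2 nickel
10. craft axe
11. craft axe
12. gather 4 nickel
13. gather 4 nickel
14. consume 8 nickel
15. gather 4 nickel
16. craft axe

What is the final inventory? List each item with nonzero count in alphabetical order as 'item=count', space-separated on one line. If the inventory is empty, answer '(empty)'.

Answer: axe=10 bottle=2 nickel=3

Derivation:
After 1 (gather 4 clay): clay=4
After 2 (gather 4 nickel): clay=4 nickel=4
After 3 (craft bottle): bottle=1 clay=2 nickel=4
After 4 (consume 3 nickel): bottle=1 clay=2 nickel=1
After 5 (craft bottle): bottle=2 nickel=1
After 6 (craft axe): axe=2 bottle=2
After 7 (gather 1 nickel): axe=2 bottle=2 nickel=1
After 8 (craft axe): axe=4 bottle=2
After 9 (gather 2 nickel): axe=4 bottle=2 nickel=2
After 10 (craft axe): axe=6 bottle=2 nickel=1
After 11 (craft axe): axe=8 bottle=2
After 12 (gather 4 nickel): axe=8 bottle=2 nickel=4
After 13 (gather 4 nickel): axe=8 bottle=2 nickel=8
After 14 (consume 8 nickel): axe=8 bottle=2
After 15 (gather 4 nickel): axe=8 bottle=2 nickel=4
After 16 (craft axe): axe=10 bottle=2 nickel=3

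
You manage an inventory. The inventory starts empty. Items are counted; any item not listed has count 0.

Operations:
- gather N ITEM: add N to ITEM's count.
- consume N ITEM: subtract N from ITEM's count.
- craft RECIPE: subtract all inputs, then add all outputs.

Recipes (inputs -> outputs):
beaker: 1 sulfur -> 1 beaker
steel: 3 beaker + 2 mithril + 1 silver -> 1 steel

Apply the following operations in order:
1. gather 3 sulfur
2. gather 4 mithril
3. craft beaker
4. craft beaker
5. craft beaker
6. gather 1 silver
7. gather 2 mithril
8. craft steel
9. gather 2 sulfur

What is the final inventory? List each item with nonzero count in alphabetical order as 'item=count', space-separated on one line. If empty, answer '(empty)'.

Answer: mithril=4 steel=1 sulfur=2

Derivation:
After 1 (gather 3 sulfur): sulfur=3
After 2 (gather 4 mithril): mithril=4 sulfur=3
After 3 (craft beaker): beaker=1 mithril=4 sulfur=2
After 4 (craft beaker): beaker=2 mithril=4 sulfur=1
After 5 (craft beaker): beaker=3 mithril=4
After 6 (gather 1 silver): beaker=3 mithril=4 silver=1
After 7 (gather 2 mithril): beaker=3 mithril=6 silver=1
After 8 (craft steel): mithril=4 steel=1
After 9 (gather 2 sulfur): mithril=4 steel=1 sulfur=2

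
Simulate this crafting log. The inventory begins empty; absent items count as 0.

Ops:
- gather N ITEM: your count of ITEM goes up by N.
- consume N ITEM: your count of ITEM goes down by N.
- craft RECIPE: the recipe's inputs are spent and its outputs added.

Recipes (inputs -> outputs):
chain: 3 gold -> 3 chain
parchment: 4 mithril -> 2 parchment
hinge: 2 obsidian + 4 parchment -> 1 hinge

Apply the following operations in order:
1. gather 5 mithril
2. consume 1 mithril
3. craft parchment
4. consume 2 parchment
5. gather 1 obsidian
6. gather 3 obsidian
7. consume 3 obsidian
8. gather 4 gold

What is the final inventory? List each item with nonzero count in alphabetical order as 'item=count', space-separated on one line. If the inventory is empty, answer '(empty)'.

After 1 (gather 5 mithril): mithril=5
After 2 (consume 1 mithril): mithril=4
After 3 (craft parchment): parchment=2
After 4 (consume 2 parchment): (empty)
After 5 (gather 1 obsidian): obsidian=1
After 6 (gather 3 obsidian): obsidian=4
After 7 (consume 3 obsidian): obsidian=1
After 8 (gather 4 gold): gold=4 obsidian=1

Answer: gold=4 obsidian=1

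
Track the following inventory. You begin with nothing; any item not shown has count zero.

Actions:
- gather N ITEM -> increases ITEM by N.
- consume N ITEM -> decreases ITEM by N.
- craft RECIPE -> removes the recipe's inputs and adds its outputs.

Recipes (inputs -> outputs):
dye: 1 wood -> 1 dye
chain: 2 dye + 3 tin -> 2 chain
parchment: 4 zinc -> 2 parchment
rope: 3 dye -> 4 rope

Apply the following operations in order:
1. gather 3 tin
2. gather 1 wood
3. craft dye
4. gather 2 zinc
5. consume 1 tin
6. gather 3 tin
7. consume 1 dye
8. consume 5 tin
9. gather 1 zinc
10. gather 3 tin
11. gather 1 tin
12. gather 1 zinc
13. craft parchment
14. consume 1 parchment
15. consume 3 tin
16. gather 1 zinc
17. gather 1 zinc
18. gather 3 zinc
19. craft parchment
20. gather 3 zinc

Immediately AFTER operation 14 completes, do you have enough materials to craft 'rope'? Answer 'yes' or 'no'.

Answer: no

Derivation:
After 1 (gather 3 tin): tin=3
After 2 (gather 1 wood): tin=3 wood=1
After 3 (craft dye): dye=1 tin=3
After 4 (gather 2 zinc): dye=1 tin=3 zinc=2
After 5 (consume 1 tin): dye=1 tin=2 zinc=2
After 6 (gather 3 tin): dye=1 tin=5 zinc=2
After 7 (consume 1 dye): tin=5 zinc=2
After 8 (consume 5 tin): zinc=2
After 9 (gather 1 zinc): zinc=3
After 10 (gather 3 tin): tin=3 zinc=3
After 11 (gather 1 tin): tin=4 zinc=3
After 12 (gather 1 zinc): tin=4 zinc=4
After 13 (craft parchment): parchment=2 tin=4
After 14 (consume 1 parchment): parchment=1 tin=4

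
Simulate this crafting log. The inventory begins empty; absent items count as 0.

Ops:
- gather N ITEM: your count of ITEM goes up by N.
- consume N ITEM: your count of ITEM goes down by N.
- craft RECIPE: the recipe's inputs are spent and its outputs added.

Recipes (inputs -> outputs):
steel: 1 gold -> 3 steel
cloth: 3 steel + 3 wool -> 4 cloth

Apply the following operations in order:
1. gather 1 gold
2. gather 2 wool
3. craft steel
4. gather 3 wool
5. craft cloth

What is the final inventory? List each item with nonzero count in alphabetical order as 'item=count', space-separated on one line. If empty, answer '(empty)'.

Answer: cloth=4 wool=2

Derivation:
After 1 (gather 1 gold): gold=1
After 2 (gather 2 wool): gold=1 wool=2
After 3 (craft steel): steel=3 wool=2
After 4 (gather 3 wool): steel=3 wool=5
After 5 (craft cloth): cloth=4 wool=2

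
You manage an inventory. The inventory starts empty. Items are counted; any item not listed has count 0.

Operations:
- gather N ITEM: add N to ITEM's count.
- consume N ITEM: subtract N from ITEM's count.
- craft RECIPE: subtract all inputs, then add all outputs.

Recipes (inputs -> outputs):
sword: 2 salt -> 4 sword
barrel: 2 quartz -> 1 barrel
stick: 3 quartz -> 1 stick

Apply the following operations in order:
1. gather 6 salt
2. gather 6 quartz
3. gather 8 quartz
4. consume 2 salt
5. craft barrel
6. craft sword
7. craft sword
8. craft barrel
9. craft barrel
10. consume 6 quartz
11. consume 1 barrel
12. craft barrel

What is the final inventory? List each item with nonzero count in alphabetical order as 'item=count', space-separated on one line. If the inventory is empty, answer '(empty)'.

Answer: barrel=3 sword=8

Derivation:
After 1 (gather 6 salt): salt=6
After 2 (gather 6 quartz): quartz=6 salt=6
After 3 (gather 8 quartz): quartz=14 salt=6
After 4 (consume 2 salt): quartz=14 salt=4
After 5 (craft barrel): barrel=1 quartz=12 salt=4
After 6 (craft sword): barrel=1 quartz=12 salt=2 sword=4
After 7 (craft sword): barrel=1 quartz=12 sword=8
After 8 (craft barrel): barrel=2 quartz=10 sword=8
After 9 (craft barrel): barrel=3 quartz=8 sword=8
After 10 (consume 6 quartz): barrel=3 quartz=2 sword=8
After 11 (consume 1 barrel): barrel=2 quartz=2 sword=8
After 12 (craft barrel): barrel=3 sword=8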